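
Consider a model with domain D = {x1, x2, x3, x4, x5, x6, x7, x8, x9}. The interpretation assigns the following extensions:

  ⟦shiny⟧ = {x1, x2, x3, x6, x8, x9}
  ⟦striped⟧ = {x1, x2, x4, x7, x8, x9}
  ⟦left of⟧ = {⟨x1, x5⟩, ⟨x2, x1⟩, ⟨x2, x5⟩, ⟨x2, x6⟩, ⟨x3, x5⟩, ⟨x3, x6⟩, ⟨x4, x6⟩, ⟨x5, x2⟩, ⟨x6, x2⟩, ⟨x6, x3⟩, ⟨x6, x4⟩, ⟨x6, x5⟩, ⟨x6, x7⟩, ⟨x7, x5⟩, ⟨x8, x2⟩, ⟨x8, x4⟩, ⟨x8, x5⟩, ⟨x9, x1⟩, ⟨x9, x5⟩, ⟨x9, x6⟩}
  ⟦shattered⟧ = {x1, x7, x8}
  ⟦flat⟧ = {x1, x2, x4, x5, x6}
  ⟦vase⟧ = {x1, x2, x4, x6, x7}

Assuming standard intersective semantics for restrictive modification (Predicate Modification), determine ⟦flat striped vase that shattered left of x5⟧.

{x1}

⟦that shattered⟧ = ⟦shattered⟧ = {x1, x7, x8}
⟦left of x5⟧ = {x : ⟨x, x5⟩ ∈ ⟦left of⟧} = {x1, x2, x3, x6, x7, x8, x9}
⟦vase⟧ = {x1, x2, x4, x6, x7}
… ∩ ⟦that shattered⟧ = {x1, x2, x4, x6, x7} ∩ {x1, x7, x8} = {x1, x7}
… ∩ ⟦left of x5⟧ = {x1, x7} ∩ {x1, x2, x3, x6, x7, x8, x9} = {x1, x7}
… ∩ ⟦flat⟧ = {x1, x7} ∩ {x1, x2, x4, x5, x6} = {x1}
… ∩ ⟦striped⟧ = {x1} ∩ {x1, x2, x4, x7, x8, x9} = {x1}
So ⟦flat striped vase that shattered left of x5⟧ = {x1}.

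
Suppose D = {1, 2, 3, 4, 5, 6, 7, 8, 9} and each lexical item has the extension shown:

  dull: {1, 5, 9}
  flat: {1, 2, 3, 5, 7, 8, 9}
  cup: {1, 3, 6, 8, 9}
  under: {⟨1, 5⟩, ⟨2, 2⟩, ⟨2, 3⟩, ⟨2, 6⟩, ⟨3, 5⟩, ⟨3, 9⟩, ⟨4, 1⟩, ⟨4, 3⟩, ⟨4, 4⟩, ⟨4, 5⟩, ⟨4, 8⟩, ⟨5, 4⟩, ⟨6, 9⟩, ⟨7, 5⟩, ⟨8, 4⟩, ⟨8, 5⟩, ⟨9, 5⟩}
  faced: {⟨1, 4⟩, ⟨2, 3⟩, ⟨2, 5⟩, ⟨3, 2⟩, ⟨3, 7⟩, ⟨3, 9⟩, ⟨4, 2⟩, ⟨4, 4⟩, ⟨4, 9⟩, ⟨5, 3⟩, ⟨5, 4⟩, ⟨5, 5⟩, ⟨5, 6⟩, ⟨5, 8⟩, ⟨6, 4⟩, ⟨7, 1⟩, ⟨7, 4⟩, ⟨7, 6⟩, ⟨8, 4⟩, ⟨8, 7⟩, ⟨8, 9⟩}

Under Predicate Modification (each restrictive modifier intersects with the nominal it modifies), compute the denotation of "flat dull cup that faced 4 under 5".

⟦that faced 4⟧ = {x : ⟨x, 4⟩ ∈ ⟦faced⟧} = {1, 4, 5, 6, 7, 8}
⟦under 5⟧ = {x : ⟨x, 5⟩ ∈ ⟦under⟧} = {1, 3, 4, 7, 8, 9}
⟦cup⟧ = {1, 3, 6, 8, 9}
… ∩ ⟦that faced 4⟧ = {1, 3, 6, 8, 9} ∩ {1, 4, 5, 6, 7, 8} = {1, 6, 8}
… ∩ ⟦under 5⟧ = {1, 6, 8} ∩ {1, 3, 4, 7, 8, 9} = {1, 8}
… ∩ ⟦flat⟧ = {1, 8} ∩ {1, 2, 3, 5, 7, 8, 9} = {1, 8}
… ∩ ⟦dull⟧ = {1, 8} ∩ {1, 5, 9} = {1}
So ⟦flat dull cup that faced 4 under 5⟧ = {1}.

{1}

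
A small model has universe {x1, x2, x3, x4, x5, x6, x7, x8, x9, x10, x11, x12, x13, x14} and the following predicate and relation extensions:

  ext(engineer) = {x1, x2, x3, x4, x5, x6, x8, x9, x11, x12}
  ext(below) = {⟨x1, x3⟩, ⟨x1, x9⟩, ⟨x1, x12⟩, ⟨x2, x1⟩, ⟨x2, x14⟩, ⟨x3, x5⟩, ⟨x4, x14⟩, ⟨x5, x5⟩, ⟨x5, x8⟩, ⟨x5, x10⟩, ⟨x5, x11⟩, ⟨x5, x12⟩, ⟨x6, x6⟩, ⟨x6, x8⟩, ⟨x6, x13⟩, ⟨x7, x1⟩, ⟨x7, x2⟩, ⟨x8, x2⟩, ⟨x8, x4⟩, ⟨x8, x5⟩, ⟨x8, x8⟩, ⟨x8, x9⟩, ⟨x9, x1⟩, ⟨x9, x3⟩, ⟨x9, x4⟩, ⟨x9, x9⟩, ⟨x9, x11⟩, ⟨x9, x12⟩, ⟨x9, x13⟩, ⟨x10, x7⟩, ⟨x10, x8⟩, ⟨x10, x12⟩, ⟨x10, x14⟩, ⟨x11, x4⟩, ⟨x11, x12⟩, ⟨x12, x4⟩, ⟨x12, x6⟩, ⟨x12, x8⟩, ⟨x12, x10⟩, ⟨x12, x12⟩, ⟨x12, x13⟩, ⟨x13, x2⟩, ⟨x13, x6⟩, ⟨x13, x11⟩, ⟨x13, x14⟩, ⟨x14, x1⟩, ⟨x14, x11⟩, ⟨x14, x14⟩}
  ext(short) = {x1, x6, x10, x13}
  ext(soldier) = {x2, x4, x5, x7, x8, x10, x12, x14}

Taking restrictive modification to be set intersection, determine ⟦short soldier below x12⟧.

{x10}

⟦below x12⟧ = {x : ⟨x, x12⟩ ∈ ⟦below⟧} = {x1, x5, x9, x10, x11, x12}
⟦soldier⟧ = {x2, x4, x5, x7, x8, x10, x12, x14}
… ∩ ⟦below x12⟧ = {x2, x4, x5, x7, x8, x10, x12, x14} ∩ {x1, x5, x9, x10, x11, x12} = {x5, x10, x12}
… ∩ ⟦short⟧ = {x5, x10, x12} ∩ {x1, x6, x10, x13} = {x10}
So ⟦short soldier below x12⟧ = {x10}.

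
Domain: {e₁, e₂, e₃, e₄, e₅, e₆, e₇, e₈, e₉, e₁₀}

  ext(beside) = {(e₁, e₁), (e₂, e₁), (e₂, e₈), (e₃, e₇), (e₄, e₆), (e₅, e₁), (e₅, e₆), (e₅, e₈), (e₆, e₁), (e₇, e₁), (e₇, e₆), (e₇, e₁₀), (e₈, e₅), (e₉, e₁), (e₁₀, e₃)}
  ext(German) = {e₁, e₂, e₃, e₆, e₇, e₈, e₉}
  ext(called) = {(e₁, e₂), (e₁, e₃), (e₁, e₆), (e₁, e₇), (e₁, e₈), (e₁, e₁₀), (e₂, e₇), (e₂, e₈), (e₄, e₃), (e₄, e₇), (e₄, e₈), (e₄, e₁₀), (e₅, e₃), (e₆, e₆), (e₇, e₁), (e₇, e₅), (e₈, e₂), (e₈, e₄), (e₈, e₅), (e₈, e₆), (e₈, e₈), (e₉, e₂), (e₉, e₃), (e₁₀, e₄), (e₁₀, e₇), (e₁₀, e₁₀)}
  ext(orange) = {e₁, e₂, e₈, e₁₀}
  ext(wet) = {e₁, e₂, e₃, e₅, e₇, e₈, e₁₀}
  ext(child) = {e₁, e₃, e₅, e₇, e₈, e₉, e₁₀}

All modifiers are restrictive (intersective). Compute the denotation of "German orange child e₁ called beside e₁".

{}

⟦e₁ called⟧ = {x : ⟨e₁, x⟩ ∈ ⟦called⟧} = {e₂, e₃, e₆, e₇, e₈, e₁₀}
⟦beside e₁⟧ = {x : ⟨x, e₁⟩ ∈ ⟦beside⟧} = {e₁, e₂, e₅, e₆, e₇, e₉}
⟦child⟧ = {e₁, e₃, e₅, e₇, e₈, e₉, e₁₀}
… ∩ ⟦e₁ called⟧ = {e₁, e₃, e₅, e₇, e₈, e₉, e₁₀} ∩ {e₂, e₃, e₆, e₇, e₈, e₁₀} = {e₃, e₇, e₈, e₁₀}
… ∩ ⟦beside e₁⟧ = {e₃, e₇, e₈, e₁₀} ∩ {e₁, e₂, e₅, e₆, e₇, e₉} = {e₇}
… ∩ ⟦German⟧ = {e₇} ∩ {e₁, e₂, e₃, e₆, e₇, e₈, e₉} = {e₇}
… ∩ ⟦orange⟧ = {e₇} ∩ {e₁, e₂, e₈, e₁₀} = ∅
So ⟦German orange child e₁ called beside e₁⟧ = {}.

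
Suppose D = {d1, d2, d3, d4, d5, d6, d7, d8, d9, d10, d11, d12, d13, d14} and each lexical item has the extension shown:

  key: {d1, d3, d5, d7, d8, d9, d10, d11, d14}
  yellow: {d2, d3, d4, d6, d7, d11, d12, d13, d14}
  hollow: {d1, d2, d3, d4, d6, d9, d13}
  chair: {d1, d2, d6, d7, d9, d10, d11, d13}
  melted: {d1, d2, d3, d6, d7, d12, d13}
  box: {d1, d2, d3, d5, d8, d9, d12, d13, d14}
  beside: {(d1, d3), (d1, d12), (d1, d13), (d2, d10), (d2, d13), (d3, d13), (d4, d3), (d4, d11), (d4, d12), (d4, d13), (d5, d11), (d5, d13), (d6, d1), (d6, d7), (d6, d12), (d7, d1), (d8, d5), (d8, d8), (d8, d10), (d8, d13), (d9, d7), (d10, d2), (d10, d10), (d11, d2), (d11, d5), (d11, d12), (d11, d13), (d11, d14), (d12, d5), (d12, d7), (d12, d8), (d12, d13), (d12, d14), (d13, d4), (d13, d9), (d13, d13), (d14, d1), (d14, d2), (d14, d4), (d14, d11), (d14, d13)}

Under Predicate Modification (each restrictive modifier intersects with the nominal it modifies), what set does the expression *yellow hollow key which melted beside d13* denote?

{d3}

⟦which melted⟧ = ⟦melted⟧ = {d1, d2, d3, d6, d7, d12, d13}
⟦beside d13⟧ = {x : ⟨x, d13⟩ ∈ ⟦beside⟧} = {d1, d2, d3, d4, d5, d8, d11, d12, d13, d14}
⟦key⟧ = {d1, d3, d5, d7, d8, d9, d10, d11, d14}
… ∩ ⟦which melted⟧ = {d1, d3, d5, d7, d8, d9, d10, d11, d14} ∩ {d1, d2, d3, d6, d7, d12, d13} = {d1, d3, d7}
… ∩ ⟦beside d13⟧ = {d1, d3, d7} ∩ {d1, d2, d3, d4, d5, d8, d11, d12, d13, d14} = {d1, d3}
… ∩ ⟦yellow⟧ = {d1, d3} ∩ {d2, d3, d4, d6, d7, d11, d12, d13, d14} = {d3}
… ∩ ⟦hollow⟧ = {d3} ∩ {d1, d2, d3, d4, d6, d9, d13} = {d3}
So ⟦yellow hollow key which melted beside d13⟧ = {d3}.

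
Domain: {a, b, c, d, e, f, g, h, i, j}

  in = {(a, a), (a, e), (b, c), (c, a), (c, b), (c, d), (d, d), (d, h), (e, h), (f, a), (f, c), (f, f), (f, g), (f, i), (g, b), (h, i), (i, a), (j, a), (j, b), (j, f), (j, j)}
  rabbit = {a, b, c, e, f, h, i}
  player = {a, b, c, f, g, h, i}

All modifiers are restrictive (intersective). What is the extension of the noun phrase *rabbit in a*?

{a, c, f, i}

⟦in a⟧ = {x : ⟨x, a⟩ ∈ ⟦in⟧} = {a, c, f, i, j}
⟦rabbit⟧ = {a, b, c, e, f, h, i}
… ∩ ⟦in a⟧ = {a, b, c, e, f, h, i} ∩ {a, c, f, i, j} = {a, c, f, i}
So ⟦rabbit in a⟧ = {a, c, f, i}.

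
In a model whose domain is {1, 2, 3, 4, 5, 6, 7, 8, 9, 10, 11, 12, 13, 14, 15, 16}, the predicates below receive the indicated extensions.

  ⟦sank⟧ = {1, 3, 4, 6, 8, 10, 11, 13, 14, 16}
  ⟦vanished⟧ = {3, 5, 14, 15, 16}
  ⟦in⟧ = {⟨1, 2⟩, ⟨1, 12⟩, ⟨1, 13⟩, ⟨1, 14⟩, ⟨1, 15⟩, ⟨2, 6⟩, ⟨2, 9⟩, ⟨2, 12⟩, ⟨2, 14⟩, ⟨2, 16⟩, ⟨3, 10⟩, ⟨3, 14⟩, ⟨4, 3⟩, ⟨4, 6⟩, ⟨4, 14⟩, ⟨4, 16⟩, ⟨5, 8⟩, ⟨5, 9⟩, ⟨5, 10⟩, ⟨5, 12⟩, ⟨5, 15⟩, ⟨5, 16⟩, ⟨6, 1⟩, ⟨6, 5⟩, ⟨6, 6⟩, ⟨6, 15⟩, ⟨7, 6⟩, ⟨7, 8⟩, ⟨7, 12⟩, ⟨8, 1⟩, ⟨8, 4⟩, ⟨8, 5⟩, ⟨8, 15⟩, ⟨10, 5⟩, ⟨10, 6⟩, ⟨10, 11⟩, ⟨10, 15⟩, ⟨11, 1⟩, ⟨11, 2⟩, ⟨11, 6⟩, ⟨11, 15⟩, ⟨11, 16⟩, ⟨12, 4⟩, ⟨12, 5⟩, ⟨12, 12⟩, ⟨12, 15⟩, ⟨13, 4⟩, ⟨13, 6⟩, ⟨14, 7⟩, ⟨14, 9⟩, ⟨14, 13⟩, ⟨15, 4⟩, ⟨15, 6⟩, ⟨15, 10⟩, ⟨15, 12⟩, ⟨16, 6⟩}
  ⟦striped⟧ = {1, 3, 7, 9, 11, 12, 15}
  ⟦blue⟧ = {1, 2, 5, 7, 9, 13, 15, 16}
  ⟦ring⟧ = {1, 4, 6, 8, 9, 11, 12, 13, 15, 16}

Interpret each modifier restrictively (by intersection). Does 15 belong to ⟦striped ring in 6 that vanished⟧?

⟦in 6⟧ = {x : ⟨x, 6⟩ ∈ ⟦in⟧} = {2, 4, 6, 7, 10, 11, 13, 15, 16}
⟦that vanished⟧ = ⟦vanished⟧ = {3, 5, 14, 15, 16}
⟦ring⟧ = {1, 4, 6, 8, 9, 11, 12, 13, 15, 16}
… ∩ ⟦in 6⟧ = {1, 4, 6, 8, 9, 11, 12, 13, 15, 16} ∩ {2, 4, 6, 7, 10, 11, 13, 15, 16} = {4, 6, 11, 13, 15, 16}
… ∩ ⟦that vanished⟧ = {4, 6, 11, 13, 15, 16} ∩ {3, 5, 14, 15, 16} = {15, 16}
… ∩ ⟦striped⟧ = {15, 16} ∩ {1, 3, 7, 9, 11, 12, 15} = {15}
⟦striped ring in 6 that vanished⟧ = {15}; 15 ∈ this set.

yes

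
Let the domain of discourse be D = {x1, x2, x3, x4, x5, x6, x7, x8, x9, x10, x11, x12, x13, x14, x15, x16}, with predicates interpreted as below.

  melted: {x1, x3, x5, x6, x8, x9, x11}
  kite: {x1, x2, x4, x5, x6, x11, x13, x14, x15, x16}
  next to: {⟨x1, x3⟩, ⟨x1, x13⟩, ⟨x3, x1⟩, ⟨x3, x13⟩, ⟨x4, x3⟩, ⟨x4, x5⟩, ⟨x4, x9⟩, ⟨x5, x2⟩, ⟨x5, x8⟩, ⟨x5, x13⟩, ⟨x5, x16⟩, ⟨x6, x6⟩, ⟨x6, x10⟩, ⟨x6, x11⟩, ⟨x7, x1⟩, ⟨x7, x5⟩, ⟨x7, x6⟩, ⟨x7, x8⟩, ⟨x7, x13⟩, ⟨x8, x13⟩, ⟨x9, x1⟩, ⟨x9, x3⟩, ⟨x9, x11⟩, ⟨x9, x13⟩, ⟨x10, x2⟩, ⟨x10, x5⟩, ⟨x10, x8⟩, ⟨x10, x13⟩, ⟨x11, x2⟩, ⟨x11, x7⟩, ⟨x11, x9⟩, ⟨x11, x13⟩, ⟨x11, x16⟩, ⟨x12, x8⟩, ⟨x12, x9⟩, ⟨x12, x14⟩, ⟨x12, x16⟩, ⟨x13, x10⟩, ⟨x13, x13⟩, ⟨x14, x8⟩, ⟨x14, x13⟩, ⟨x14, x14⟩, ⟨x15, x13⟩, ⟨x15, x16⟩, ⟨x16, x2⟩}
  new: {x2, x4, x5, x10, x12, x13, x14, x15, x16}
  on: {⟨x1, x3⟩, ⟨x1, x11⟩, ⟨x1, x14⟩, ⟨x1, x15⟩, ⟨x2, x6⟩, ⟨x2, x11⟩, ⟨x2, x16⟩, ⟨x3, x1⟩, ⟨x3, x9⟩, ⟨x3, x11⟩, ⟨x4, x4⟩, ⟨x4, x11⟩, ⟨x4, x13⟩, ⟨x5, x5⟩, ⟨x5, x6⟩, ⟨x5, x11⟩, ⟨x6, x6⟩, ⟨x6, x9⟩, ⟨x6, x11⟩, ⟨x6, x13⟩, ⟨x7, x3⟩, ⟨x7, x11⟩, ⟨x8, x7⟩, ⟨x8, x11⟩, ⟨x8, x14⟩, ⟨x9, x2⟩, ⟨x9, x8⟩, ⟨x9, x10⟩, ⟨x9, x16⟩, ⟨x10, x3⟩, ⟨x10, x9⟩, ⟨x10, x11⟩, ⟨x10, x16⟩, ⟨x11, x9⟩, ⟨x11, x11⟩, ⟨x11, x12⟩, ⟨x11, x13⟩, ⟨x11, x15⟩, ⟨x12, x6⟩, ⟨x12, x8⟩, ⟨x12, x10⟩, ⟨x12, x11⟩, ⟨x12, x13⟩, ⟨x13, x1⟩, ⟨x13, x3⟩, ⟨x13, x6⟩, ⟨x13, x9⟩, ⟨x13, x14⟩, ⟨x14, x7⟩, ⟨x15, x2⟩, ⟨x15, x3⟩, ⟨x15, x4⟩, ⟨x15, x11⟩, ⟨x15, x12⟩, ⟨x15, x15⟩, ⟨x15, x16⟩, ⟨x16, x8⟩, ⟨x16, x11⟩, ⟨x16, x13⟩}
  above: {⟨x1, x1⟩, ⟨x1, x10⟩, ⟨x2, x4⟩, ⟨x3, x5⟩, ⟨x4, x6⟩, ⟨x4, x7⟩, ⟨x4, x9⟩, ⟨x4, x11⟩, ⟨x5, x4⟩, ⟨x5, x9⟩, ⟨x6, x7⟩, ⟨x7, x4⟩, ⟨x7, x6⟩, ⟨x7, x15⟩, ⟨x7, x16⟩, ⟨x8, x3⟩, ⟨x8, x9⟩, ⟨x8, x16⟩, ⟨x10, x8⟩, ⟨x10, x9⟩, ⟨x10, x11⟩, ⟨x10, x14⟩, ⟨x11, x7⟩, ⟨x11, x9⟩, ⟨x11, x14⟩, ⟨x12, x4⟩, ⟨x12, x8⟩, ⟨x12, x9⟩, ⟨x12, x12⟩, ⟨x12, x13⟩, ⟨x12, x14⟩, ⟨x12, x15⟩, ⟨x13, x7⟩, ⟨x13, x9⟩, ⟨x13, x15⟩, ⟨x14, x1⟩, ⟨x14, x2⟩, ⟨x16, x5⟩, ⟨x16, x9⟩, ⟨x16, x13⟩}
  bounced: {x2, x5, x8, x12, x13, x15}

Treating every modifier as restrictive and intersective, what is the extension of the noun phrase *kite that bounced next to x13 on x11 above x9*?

{x5}

⟦that bounced⟧ = ⟦bounced⟧ = {x2, x5, x8, x12, x13, x15}
⟦next to x13⟧ = {x : ⟨x, x13⟩ ∈ ⟦next to⟧} = {x1, x3, x5, x7, x8, x9, x10, x11, x13, x14, x15}
⟦on x11⟧ = {x : ⟨x, x11⟩ ∈ ⟦on⟧} = {x1, x2, x3, x4, x5, x6, x7, x8, x10, x11, x12, x15, x16}
⟦above x9⟧ = {x : ⟨x, x9⟩ ∈ ⟦above⟧} = {x4, x5, x8, x10, x11, x12, x13, x16}
⟦kite⟧ = {x1, x2, x4, x5, x6, x11, x13, x14, x15, x16}
… ∩ ⟦that bounced⟧ = {x1, x2, x4, x5, x6, x11, x13, x14, x15, x16} ∩ {x2, x5, x8, x12, x13, x15} = {x2, x5, x13, x15}
… ∩ ⟦next to x13⟧ = {x2, x5, x13, x15} ∩ {x1, x3, x5, x7, x8, x9, x10, x11, x13, x14, x15} = {x5, x13, x15}
… ∩ ⟦on x11⟧ = {x5, x13, x15} ∩ {x1, x2, x3, x4, x5, x6, x7, x8, x10, x11, x12, x15, x16} = {x5, x15}
… ∩ ⟦above x9⟧ = {x5, x15} ∩ {x4, x5, x8, x10, x11, x12, x13, x16} = {x5}
So ⟦kite that bounced next to x13 on x11 above x9⟧ = {x5}.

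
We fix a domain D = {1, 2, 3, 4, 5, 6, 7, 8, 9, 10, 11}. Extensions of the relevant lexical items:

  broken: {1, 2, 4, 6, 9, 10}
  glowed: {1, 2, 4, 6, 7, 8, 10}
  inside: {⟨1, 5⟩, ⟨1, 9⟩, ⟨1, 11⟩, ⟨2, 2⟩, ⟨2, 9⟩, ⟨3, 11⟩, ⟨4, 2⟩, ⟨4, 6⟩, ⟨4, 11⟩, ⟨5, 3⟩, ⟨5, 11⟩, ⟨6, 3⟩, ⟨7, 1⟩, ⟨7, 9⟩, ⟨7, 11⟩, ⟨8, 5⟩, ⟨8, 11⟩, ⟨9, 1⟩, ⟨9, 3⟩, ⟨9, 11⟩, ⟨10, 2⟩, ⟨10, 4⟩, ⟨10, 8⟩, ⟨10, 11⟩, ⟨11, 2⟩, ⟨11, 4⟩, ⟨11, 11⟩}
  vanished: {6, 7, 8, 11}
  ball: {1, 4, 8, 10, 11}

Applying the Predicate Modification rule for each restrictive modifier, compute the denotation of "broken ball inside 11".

{1, 4, 10}

⟦inside 11⟧ = {x : ⟨x, 11⟩ ∈ ⟦inside⟧} = {1, 3, 4, 5, 7, 8, 9, 10, 11}
⟦ball⟧ = {1, 4, 8, 10, 11}
… ∩ ⟦inside 11⟧ = {1, 4, 8, 10, 11} ∩ {1, 3, 4, 5, 7, 8, 9, 10, 11} = {1, 4, 8, 10, 11}
… ∩ ⟦broken⟧ = {1, 4, 8, 10, 11} ∩ {1, 2, 4, 6, 9, 10} = {1, 4, 10}
So ⟦broken ball inside 11⟧ = {1, 4, 10}.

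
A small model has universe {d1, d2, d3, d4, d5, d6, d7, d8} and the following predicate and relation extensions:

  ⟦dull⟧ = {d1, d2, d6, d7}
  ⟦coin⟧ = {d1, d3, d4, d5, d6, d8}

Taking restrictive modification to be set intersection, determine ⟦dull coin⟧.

⟦coin⟧ = {d1, d3, d4, d5, d6, d8}
… ∩ ⟦dull⟧ = {d1, d3, d4, d5, d6, d8} ∩ {d1, d2, d6, d7} = {d1, d6}
So ⟦dull coin⟧ = {d1, d6}.

{d1, d6}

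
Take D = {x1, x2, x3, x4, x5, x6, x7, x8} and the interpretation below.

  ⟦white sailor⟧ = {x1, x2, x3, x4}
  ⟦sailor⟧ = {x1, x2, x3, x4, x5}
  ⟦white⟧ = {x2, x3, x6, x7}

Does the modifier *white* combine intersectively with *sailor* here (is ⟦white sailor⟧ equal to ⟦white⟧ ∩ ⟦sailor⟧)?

no

⟦white⟧ ∩ ⟦sailor⟧ = {x2, x3, x6, x7} ∩ {x1, x2, x3, x4, x5} = {x2, x3}
Observed ⟦white sailor⟧ = {x1, x2, x3, x4}.
These differ, so the modifier is not intersective in this model.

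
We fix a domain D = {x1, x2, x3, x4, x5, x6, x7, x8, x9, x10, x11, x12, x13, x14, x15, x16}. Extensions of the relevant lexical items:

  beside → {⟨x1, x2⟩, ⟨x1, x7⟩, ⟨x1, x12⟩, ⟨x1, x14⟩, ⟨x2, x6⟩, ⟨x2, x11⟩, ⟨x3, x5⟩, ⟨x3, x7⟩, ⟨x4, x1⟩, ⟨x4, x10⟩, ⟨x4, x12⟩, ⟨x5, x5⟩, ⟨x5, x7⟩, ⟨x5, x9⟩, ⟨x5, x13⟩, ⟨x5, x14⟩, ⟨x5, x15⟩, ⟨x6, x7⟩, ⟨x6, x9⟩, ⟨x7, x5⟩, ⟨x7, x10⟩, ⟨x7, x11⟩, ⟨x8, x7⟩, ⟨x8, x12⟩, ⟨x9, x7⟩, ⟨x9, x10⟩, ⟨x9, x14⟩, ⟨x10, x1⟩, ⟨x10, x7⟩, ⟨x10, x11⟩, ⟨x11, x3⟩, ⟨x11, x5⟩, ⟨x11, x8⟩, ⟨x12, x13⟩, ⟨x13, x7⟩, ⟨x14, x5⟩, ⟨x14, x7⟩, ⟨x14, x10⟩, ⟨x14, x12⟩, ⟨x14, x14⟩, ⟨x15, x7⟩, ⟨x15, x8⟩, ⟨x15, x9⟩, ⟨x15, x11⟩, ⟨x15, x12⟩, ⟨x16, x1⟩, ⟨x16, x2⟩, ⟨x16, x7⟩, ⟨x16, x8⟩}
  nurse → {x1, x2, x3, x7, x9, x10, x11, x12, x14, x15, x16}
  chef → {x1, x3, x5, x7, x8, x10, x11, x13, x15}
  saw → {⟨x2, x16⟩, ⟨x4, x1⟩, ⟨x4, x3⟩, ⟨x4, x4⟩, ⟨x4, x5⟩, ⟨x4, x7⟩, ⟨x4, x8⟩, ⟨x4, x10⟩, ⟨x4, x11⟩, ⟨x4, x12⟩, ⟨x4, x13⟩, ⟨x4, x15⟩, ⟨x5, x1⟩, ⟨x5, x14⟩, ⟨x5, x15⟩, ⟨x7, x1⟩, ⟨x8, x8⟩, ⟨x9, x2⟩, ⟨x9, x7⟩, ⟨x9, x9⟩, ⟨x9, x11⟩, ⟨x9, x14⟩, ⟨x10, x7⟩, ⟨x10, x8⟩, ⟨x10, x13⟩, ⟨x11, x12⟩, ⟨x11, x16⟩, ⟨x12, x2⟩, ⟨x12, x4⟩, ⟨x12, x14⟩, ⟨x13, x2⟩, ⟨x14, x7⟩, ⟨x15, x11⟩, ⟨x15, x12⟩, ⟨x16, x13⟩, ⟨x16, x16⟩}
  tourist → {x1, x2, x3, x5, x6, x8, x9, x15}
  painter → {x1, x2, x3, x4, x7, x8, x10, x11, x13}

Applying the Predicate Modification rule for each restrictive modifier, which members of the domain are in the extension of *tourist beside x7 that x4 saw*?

⟦beside x7⟧ = {x : ⟨x, x7⟩ ∈ ⟦beside⟧} = {x1, x3, x5, x6, x8, x9, x10, x13, x14, x15, x16}
⟦that x4 saw⟧ = {x : ⟨x4, x⟩ ∈ ⟦saw⟧} = {x1, x3, x4, x5, x7, x8, x10, x11, x12, x13, x15}
⟦tourist⟧ = {x1, x2, x3, x5, x6, x8, x9, x15}
… ∩ ⟦beside x7⟧ = {x1, x2, x3, x5, x6, x8, x9, x15} ∩ {x1, x3, x5, x6, x8, x9, x10, x13, x14, x15, x16} = {x1, x3, x5, x6, x8, x9, x15}
… ∩ ⟦that x4 saw⟧ = {x1, x3, x5, x6, x8, x9, x15} ∩ {x1, x3, x4, x5, x7, x8, x10, x11, x12, x13, x15} = {x1, x3, x5, x8, x15}
So ⟦tourist beside x7 that x4 saw⟧ = {x1, x3, x5, x8, x15}.

{x1, x3, x5, x8, x15}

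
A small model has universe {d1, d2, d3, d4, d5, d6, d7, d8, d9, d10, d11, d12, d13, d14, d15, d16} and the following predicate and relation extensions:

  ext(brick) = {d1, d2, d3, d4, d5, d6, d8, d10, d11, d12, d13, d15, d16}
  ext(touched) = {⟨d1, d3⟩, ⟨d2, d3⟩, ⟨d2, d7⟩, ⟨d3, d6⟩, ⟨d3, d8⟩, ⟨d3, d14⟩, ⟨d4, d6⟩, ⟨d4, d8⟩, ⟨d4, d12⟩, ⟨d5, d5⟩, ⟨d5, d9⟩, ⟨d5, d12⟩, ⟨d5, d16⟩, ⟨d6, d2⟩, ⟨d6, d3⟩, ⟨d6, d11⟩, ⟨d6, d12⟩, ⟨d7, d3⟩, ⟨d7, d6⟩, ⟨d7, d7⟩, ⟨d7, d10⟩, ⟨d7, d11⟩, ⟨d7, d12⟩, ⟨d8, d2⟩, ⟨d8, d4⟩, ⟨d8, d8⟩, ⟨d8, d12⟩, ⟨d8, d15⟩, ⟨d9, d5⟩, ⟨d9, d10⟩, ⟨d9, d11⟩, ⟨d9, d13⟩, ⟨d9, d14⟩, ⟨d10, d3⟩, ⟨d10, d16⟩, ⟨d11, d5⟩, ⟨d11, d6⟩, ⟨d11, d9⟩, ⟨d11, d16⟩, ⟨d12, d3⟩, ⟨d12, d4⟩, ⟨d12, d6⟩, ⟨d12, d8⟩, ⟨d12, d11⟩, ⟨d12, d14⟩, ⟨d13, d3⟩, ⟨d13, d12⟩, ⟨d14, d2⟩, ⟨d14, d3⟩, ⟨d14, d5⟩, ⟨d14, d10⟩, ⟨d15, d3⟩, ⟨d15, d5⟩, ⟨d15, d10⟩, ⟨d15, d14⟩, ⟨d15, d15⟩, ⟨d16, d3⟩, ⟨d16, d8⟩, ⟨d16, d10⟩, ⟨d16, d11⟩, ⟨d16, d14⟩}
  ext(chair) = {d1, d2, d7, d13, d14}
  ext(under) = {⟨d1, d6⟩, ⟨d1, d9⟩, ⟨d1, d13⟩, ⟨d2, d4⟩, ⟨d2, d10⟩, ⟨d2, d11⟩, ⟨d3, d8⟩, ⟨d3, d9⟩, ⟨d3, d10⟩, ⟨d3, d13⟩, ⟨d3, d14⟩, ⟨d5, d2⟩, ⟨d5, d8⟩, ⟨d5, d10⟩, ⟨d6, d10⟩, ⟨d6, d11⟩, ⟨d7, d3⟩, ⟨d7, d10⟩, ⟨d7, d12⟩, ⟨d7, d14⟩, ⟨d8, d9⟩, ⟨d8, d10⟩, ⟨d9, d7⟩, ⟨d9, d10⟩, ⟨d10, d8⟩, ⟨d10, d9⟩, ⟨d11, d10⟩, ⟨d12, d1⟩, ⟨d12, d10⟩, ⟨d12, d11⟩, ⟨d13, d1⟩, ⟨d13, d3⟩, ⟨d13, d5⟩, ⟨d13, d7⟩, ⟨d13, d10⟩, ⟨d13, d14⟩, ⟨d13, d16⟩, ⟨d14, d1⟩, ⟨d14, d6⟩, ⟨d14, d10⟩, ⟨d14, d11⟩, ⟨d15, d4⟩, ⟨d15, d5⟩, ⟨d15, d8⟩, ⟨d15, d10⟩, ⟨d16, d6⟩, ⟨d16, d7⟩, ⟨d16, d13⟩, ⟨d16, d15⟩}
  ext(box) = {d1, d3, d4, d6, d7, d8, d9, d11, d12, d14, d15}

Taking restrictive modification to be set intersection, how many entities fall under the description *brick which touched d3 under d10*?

5

⟦which touched d3⟧ = {x : ⟨x, d3⟩ ∈ ⟦touched⟧} = {d1, d2, d6, d7, d10, d12, d13, d14, d15, d16}
⟦under d10⟧ = {x : ⟨x, d10⟩ ∈ ⟦under⟧} = {d2, d3, d5, d6, d7, d8, d9, d11, d12, d13, d14, d15}
⟦brick⟧ = {d1, d2, d3, d4, d5, d6, d8, d10, d11, d12, d13, d15, d16}
… ∩ ⟦which touched d3⟧ = {d1, d2, d3, d4, d5, d6, d8, d10, d11, d12, d13, d15, d16} ∩ {d1, d2, d6, d7, d10, d12, d13, d14, d15, d16} = {d1, d2, d6, d10, d12, d13, d15, d16}
… ∩ ⟦under d10⟧ = {d1, d2, d6, d10, d12, d13, d15, d16} ∩ {d2, d3, d5, d6, d7, d8, d9, d11, d12, d13, d14, d15} = {d2, d6, d12, d13, d15}
⟦brick which touched d3 under d10⟧ = {d2, d6, d12, d13, d15}, so the cardinality is 5.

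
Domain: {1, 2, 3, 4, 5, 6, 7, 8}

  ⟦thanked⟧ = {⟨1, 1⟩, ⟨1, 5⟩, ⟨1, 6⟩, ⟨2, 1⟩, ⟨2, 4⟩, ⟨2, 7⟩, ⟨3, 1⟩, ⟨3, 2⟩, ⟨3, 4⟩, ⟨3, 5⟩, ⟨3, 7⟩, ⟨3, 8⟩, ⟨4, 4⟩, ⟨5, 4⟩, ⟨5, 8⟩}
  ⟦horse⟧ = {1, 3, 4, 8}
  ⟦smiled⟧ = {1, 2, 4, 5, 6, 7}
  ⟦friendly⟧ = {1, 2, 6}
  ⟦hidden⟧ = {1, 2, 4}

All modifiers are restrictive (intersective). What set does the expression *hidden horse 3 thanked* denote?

⟦3 thanked⟧ = {x : ⟨3, x⟩ ∈ ⟦thanked⟧} = {1, 2, 4, 5, 7, 8}
⟦horse⟧ = {1, 3, 4, 8}
… ∩ ⟦3 thanked⟧ = {1, 3, 4, 8} ∩ {1, 2, 4, 5, 7, 8} = {1, 4, 8}
… ∩ ⟦hidden⟧ = {1, 4, 8} ∩ {1, 2, 4} = {1, 4}
So ⟦hidden horse 3 thanked⟧ = {1, 4}.

{1, 4}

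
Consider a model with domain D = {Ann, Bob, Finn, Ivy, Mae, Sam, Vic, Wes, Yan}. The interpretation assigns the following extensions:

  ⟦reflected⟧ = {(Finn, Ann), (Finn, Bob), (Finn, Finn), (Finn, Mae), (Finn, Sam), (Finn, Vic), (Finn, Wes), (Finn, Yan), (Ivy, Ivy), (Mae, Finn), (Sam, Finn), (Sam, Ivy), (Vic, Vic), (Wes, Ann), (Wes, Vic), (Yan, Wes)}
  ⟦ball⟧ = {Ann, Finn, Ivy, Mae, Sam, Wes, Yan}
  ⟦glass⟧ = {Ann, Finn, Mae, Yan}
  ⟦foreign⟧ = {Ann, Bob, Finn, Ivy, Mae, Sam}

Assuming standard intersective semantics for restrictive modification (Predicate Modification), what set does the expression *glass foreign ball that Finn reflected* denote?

{Ann, Finn, Mae}

⟦that Finn reflected⟧ = {x : ⟨Finn, x⟩ ∈ ⟦reflected⟧} = {Ann, Bob, Finn, Mae, Sam, Vic, Wes, Yan}
⟦ball⟧ = {Ann, Finn, Ivy, Mae, Sam, Wes, Yan}
… ∩ ⟦that Finn reflected⟧ = {Ann, Finn, Ivy, Mae, Sam, Wes, Yan} ∩ {Ann, Bob, Finn, Mae, Sam, Vic, Wes, Yan} = {Ann, Finn, Mae, Sam, Wes, Yan}
… ∩ ⟦glass⟧ = {Ann, Finn, Mae, Sam, Wes, Yan} ∩ {Ann, Finn, Mae, Yan} = {Ann, Finn, Mae, Yan}
… ∩ ⟦foreign⟧ = {Ann, Finn, Mae, Yan} ∩ {Ann, Bob, Finn, Ivy, Mae, Sam} = {Ann, Finn, Mae}
So ⟦glass foreign ball that Finn reflected⟧ = {Ann, Finn, Mae}.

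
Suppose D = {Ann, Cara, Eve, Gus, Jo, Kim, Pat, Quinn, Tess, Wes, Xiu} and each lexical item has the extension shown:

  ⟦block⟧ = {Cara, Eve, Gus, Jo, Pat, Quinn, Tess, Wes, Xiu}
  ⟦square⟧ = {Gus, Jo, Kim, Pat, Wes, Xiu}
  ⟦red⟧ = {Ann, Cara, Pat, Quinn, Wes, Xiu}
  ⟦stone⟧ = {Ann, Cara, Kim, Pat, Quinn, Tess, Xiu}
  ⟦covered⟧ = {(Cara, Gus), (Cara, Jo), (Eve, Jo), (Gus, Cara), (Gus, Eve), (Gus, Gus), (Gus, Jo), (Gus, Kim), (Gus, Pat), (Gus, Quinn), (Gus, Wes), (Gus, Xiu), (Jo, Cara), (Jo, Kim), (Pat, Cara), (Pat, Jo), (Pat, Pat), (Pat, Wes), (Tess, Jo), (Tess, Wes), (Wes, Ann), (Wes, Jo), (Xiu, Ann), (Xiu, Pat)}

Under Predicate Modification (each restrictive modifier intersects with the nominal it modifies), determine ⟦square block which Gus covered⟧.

{Gus, Jo, Pat, Wes, Xiu}

⟦which Gus covered⟧ = {x : ⟨Gus, x⟩ ∈ ⟦covered⟧} = {Cara, Eve, Gus, Jo, Kim, Pat, Quinn, Wes, Xiu}
⟦block⟧ = {Cara, Eve, Gus, Jo, Pat, Quinn, Tess, Wes, Xiu}
… ∩ ⟦which Gus covered⟧ = {Cara, Eve, Gus, Jo, Pat, Quinn, Tess, Wes, Xiu} ∩ {Cara, Eve, Gus, Jo, Kim, Pat, Quinn, Wes, Xiu} = {Cara, Eve, Gus, Jo, Pat, Quinn, Wes, Xiu}
… ∩ ⟦square⟧ = {Cara, Eve, Gus, Jo, Pat, Quinn, Wes, Xiu} ∩ {Gus, Jo, Kim, Pat, Wes, Xiu} = {Gus, Jo, Pat, Wes, Xiu}
So ⟦square block which Gus covered⟧ = {Gus, Jo, Pat, Wes, Xiu}.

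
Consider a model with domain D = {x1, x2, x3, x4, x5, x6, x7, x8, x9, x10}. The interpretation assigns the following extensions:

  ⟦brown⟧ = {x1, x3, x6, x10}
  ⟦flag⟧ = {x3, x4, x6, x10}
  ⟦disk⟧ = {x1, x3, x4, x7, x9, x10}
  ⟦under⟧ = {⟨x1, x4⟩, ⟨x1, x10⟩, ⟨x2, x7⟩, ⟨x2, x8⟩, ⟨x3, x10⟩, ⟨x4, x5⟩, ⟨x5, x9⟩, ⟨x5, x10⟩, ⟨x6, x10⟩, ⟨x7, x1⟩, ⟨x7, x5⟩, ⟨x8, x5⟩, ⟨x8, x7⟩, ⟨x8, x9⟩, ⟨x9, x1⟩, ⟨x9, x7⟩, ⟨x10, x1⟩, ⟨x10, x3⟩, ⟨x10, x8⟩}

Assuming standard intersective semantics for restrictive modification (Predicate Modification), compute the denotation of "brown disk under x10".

⟦under x10⟧ = {x : ⟨x, x10⟩ ∈ ⟦under⟧} = {x1, x3, x5, x6}
⟦disk⟧ = {x1, x3, x4, x7, x9, x10}
… ∩ ⟦under x10⟧ = {x1, x3, x4, x7, x9, x10} ∩ {x1, x3, x5, x6} = {x1, x3}
… ∩ ⟦brown⟧ = {x1, x3} ∩ {x1, x3, x6, x10} = {x1, x3}
So ⟦brown disk under x10⟧ = {x1, x3}.

{x1, x3}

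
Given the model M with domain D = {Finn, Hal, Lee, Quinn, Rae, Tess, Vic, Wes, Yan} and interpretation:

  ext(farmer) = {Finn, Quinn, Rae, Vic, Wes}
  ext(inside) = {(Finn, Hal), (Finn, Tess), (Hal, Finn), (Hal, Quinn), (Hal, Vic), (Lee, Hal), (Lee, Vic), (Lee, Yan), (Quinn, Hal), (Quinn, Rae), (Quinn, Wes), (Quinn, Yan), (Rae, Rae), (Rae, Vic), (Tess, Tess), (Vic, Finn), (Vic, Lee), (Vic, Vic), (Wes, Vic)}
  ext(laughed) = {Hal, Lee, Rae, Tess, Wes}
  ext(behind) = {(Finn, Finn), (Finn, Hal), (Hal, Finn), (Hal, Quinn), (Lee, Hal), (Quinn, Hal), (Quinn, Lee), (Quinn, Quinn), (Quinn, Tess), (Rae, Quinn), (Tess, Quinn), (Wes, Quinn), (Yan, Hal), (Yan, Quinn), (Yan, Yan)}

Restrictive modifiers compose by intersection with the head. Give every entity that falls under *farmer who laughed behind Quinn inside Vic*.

{Rae, Wes}

⟦who laughed⟧ = ⟦laughed⟧ = {Hal, Lee, Rae, Tess, Wes}
⟦behind Quinn⟧ = {x : ⟨x, Quinn⟩ ∈ ⟦behind⟧} = {Hal, Quinn, Rae, Tess, Wes, Yan}
⟦inside Vic⟧ = {x : ⟨x, Vic⟩ ∈ ⟦inside⟧} = {Hal, Lee, Rae, Vic, Wes}
⟦farmer⟧ = {Finn, Quinn, Rae, Vic, Wes}
… ∩ ⟦who laughed⟧ = {Finn, Quinn, Rae, Vic, Wes} ∩ {Hal, Lee, Rae, Tess, Wes} = {Rae, Wes}
… ∩ ⟦behind Quinn⟧ = {Rae, Wes} ∩ {Hal, Quinn, Rae, Tess, Wes, Yan} = {Rae, Wes}
… ∩ ⟦inside Vic⟧ = {Rae, Wes} ∩ {Hal, Lee, Rae, Vic, Wes} = {Rae, Wes}
So ⟦farmer who laughed behind Quinn inside Vic⟧ = {Rae, Wes}.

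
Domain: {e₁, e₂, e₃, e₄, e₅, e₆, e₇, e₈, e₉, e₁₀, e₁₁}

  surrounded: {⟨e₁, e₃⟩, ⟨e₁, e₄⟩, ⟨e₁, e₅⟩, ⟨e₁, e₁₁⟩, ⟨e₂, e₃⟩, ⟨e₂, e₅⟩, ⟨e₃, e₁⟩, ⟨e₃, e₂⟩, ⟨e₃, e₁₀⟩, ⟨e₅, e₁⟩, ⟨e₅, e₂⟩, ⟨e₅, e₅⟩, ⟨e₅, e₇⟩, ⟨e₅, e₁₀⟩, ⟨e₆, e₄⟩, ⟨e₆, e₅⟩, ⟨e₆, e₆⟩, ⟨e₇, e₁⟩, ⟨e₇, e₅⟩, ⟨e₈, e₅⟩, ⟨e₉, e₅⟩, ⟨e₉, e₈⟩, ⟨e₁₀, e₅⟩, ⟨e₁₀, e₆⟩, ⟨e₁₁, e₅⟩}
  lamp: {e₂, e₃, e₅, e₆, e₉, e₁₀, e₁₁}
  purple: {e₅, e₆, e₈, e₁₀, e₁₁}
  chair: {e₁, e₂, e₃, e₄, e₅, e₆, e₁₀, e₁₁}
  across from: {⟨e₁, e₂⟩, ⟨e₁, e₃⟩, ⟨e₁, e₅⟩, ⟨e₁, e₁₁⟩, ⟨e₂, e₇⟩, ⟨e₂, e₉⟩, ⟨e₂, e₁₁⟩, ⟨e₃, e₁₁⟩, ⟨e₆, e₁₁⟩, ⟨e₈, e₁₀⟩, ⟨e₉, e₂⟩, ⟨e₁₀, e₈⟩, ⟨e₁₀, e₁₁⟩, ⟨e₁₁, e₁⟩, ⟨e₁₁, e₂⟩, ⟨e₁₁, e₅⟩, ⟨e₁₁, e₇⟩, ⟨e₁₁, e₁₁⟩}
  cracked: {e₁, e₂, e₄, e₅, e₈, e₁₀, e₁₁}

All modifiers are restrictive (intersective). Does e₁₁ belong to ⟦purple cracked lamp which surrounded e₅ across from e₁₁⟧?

yes

⟦which surrounded e₅⟧ = {x : ⟨x, e₅⟩ ∈ ⟦surrounded⟧} = {e₁, e₂, e₅, e₆, e₇, e₈, e₉, e₁₀, e₁₁}
⟦across from e₁₁⟧ = {x : ⟨x, e₁₁⟩ ∈ ⟦across from⟧} = {e₁, e₂, e₃, e₆, e₁₀, e₁₁}
⟦lamp⟧ = {e₂, e₃, e₅, e₆, e₉, e₁₀, e₁₁}
… ∩ ⟦which surrounded e₅⟧ = {e₂, e₃, e₅, e₆, e₉, e₁₀, e₁₁} ∩ {e₁, e₂, e₅, e₆, e₇, e₈, e₉, e₁₀, e₁₁} = {e₂, e₅, e₆, e₉, e₁₀, e₁₁}
… ∩ ⟦across from e₁₁⟧ = {e₂, e₅, e₆, e₉, e₁₀, e₁₁} ∩ {e₁, e₂, e₃, e₆, e₁₀, e₁₁} = {e₂, e₆, e₁₀, e₁₁}
… ∩ ⟦purple⟧ = {e₂, e₆, e₁₀, e₁₁} ∩ {e₅, e₆, e₈, e₁₀, e₁₁} = {e₆, e₁₀, e₁₁}
… ∩ ⟦cracked⟧ = {e₆, e₁₀, e₁₁} ∩ {e₁, e₂, e₄, e₅, e₈, e₁₀, e₁₁} = {e₁₀, e₁₁}
⟦purple cracked lamp which surrounded e₅ across from e₁₁⟧ = {e₁₀, e₁₁}; e₁₁ ∈ this set.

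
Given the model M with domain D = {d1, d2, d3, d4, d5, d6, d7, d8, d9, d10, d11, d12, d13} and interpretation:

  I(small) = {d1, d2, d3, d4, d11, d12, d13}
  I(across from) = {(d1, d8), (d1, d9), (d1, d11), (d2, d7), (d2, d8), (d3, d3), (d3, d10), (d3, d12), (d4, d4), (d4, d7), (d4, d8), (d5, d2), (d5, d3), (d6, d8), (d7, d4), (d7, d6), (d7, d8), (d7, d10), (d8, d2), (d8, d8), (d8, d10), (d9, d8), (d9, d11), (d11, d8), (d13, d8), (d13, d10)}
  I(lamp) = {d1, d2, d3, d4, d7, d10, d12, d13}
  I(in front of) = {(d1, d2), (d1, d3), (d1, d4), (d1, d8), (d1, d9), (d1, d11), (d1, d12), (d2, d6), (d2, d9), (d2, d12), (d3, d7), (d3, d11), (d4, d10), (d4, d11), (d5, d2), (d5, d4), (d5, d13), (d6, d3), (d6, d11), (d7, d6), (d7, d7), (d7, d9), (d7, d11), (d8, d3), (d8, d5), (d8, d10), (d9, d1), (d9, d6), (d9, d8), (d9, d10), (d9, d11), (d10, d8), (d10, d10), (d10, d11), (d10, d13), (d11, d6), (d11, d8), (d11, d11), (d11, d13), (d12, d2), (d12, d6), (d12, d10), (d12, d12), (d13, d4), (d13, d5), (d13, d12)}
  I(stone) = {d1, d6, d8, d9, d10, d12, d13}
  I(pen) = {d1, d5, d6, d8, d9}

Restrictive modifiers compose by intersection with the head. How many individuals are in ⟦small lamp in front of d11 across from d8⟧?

⟦in front of d11⟧ = {x : ⟨x, d11⟩ ∈ ⟦in front of⟧} = {d1, d3, d4, d6, d7, d9, d10, d11}
⟦across from d8⟧ = {x : ⟨x, d8⟩ ∈ ⟦across from⟧} = {d1, d2, d4, d6, d7, d8, d9, d11, d13}
⟦lamp⟧ = {d1, d2, d3, d4, d7, d10, d12, d13}
… ∩ ⟦in front of d11⟧ = {d1, d2, d3, d4, d7, d10, d12, d13} ∩ {d1, d3, d4, d6, d7, d9, d10, d11} = {d1, d3, d4, d7, d10}
… ∩ ⟦across from d8⟧ = {d1, d3, d4, d7, d10} ∩ {d1, d2, d4, d6, d7, d8, d9, d11, d13} = {d1, d4, d7}
… ∩ ⟦small⟧ = {d1, d4, d7} ∩ {d1, d2, d3, d4, d11, d12, d13} = {d1, d4}
⟦small lamp in front of d11 across from d8⟧ = {d1, d4}, so the cardinality is 2.

2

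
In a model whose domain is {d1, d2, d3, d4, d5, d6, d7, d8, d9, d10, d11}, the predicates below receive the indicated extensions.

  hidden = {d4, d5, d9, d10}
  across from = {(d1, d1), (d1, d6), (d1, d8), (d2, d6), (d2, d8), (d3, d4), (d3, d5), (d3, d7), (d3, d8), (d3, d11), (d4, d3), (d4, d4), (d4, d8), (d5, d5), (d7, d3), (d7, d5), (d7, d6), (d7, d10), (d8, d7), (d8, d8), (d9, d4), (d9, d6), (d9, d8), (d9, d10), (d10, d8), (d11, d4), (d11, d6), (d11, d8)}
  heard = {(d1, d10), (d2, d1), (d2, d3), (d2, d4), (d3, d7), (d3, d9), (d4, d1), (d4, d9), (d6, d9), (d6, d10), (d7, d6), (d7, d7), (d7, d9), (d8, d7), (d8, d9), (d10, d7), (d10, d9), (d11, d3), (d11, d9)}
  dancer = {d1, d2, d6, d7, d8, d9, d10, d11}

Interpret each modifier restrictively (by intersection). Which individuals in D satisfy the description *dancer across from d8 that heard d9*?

{d8, d10, d11}

⟦across from d8⟧ = {x : ⟨x, d8⟩ ∈ ⟦across from⟧} = {d1, d2, d3, d4, d8, d9, d10, d11}
⟦that heard d9⟧ = {x : ⟨x, d9⟩ ∈ ⟦heard⟧} = {d3, d4, d6, d7, d8, d10, d11}
⟦dancer⟧ = {d1, d2, d6, d7, d8, d9, d10, d11}
… ∩ ⟦across from d8⟧ = {d1, d2, d6, d7, d8, d9, d10, d11} ∩ {d1, d2, d3, d4, d8, d9, d10, d11} = {d1, d2, d8, d9, d10, d11}
… ∩ ⟦that heard d9⟧ = {d1, d2, d8, d9, d10, d11} ∩ {d3, d4, d6, d7, d8, d10, d11} = {d8, d10, d11}
So ⟦dancer across from d8 that heard d9⟧ = {d8, d10, d11}.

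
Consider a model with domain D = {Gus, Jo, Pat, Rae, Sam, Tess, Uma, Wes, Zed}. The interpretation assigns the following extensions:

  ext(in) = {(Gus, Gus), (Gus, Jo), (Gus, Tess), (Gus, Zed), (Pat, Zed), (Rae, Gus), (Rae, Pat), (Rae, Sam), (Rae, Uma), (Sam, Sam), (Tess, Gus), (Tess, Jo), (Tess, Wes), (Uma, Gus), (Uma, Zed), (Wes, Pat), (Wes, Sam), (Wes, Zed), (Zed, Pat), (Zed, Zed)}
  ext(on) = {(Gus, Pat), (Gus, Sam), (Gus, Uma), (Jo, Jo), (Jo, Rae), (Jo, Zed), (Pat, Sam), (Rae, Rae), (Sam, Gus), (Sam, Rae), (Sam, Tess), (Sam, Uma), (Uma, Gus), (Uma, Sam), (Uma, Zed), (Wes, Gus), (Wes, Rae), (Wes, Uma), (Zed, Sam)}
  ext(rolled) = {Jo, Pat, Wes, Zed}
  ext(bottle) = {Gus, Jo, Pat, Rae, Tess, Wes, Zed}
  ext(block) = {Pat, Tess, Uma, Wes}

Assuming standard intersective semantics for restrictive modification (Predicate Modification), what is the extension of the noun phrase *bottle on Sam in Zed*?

{Gus, Pat, Zed}

⟦on Sam⟧ = {x : ⟨x, Sam⟩ ∈ ⟦on⟧} = {Gus, Pat, Uma, Zed}
⟦in Zed⟧ = {x : ⟨x, Zed⟩ ∈ ⟦in⟧} = {Gus, Pat, Uma, Wes, Zed}
⟦bottle⟧ = {Gus, Jo, Pat, Rae, Tess, Wes, Zed}
… ∩ ⟦on Sam⟧ = {Gus, Jo, Pat, Rae, Tess, Wes, Zed} ∩ {Gus, Pat, Uma, Zed} = {Gus, Pat, Zed}
… ∩ ⟦in Zed⟧ = {Gus, Pat, Zed} ∩ {Gus, Pat, Uma, Wes, Zed} = {Gus, Pat, Zed}
So ⟦bottle on Sam in Zed⟧ = {Gus, Pat, Zed}.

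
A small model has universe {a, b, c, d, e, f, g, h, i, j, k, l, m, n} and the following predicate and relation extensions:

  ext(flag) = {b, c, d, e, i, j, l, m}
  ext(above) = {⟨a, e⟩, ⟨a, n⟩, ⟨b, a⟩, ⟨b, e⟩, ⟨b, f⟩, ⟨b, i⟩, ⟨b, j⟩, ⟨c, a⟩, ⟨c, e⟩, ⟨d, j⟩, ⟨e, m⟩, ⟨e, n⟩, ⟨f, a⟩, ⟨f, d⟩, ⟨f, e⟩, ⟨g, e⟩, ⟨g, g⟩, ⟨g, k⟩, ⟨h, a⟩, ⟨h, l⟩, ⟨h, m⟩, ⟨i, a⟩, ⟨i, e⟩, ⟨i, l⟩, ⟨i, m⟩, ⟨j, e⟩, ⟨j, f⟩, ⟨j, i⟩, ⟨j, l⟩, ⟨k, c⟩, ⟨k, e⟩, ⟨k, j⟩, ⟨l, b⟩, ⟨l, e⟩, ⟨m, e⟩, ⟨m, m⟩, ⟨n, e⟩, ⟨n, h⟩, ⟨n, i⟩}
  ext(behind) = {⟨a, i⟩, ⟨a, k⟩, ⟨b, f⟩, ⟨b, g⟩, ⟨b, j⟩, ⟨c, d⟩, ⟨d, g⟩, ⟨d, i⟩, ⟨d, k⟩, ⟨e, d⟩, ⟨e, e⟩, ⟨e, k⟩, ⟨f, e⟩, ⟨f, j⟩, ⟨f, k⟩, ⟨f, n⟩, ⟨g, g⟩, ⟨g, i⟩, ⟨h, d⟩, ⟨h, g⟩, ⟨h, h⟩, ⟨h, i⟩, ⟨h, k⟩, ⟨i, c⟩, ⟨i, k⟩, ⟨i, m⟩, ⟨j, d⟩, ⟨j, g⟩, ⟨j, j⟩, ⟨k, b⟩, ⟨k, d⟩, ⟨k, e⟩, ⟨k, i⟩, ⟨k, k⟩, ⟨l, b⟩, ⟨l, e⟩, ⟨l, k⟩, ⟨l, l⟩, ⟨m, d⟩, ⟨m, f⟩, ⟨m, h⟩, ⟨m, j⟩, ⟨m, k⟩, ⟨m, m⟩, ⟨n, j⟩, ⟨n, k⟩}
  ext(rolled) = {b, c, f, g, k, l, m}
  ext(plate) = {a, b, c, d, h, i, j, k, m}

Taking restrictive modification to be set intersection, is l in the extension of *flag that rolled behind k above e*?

yes

⟦that rolled⟧ = ⟦rolled⟧ = {b, c, f, g, k, l, m}
⟦behind k⟧ = {x : ⟨x, k⟩ ∈ ⟦behind⟧} = {a, d, e, f, h, i, k, l, m, n}
⟦above e⟧ = {x : ⟨x, e⟩ ∈ ⟦above⟧} = {a, b, c, f, g, i, j, k, l, m, n}
⟦flag⟧ = {b, c, d, e, i, j, l, m}
… ∩ ⟦that rolled⟧ = {b, c, d, e, i, j, l, m} ∩ {b, c, f, g, k, l, m} = {b, c, l, m}
… ∩ ⟦behind k⟧ = {b, c, l, m} ∩ {a, d, e, f, h, i, k, l, m, n} = {l, m}
… ∩ ⟦above e⟧ = {l, m} ∩ {a, b, c, f, g, i, j, k, l, m, n} = {l, m}
⟦flag that rolled behind k above e⟧ = {l, m}; l ∈ this set.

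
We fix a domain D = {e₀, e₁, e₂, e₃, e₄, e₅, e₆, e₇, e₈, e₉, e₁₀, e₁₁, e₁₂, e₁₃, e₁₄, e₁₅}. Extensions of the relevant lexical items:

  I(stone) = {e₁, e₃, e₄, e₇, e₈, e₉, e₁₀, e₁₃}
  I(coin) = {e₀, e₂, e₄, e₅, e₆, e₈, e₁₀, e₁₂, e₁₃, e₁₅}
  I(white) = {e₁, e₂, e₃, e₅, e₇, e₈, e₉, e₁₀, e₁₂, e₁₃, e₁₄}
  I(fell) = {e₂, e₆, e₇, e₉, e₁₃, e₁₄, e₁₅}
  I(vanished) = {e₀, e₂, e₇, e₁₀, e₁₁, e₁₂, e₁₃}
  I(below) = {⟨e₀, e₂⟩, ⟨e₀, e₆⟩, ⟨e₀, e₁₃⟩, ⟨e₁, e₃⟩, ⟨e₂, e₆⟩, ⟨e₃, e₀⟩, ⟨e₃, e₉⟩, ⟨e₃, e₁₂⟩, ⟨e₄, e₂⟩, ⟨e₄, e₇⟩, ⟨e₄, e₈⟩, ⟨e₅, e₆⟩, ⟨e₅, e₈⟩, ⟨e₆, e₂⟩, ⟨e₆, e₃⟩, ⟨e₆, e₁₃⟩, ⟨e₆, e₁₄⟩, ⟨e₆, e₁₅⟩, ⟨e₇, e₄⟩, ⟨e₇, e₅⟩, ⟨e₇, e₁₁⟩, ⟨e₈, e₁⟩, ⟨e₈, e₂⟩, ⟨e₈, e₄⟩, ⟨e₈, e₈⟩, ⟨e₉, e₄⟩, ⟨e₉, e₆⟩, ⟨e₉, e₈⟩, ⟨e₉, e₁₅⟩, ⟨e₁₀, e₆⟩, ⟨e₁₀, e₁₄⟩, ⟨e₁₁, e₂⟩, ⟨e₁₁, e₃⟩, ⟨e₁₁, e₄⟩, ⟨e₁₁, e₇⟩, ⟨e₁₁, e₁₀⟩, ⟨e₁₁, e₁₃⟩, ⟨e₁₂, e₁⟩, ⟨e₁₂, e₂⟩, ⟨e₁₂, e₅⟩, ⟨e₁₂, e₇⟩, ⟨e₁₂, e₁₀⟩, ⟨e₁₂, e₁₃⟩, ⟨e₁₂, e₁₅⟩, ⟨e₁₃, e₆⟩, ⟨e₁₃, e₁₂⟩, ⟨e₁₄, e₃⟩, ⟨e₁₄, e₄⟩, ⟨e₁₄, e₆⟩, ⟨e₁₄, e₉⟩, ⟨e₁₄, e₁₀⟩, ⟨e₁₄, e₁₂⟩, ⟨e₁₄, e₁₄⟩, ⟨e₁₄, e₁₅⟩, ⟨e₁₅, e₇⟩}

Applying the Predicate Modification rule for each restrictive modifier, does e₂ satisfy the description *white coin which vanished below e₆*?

yes

⟦which vanished⟧ = ⟦vanished⟧ = {e₀, e₂, e₇, e₁₀, e₁₁, e₁₂, e₁₃}
⟦below e₆⟧ = {x : ⟨x, e₆⟩ ∈ ⟦below⟧} = {e₀, e₂, e₅, e₉, e₁₀, e₁₃, e₁₄}
⟦coin⟧ = {e₀, e₂, e₄, e₅, e₆, e₈, e₁₀, e₁₂, e₁₃, e₁₅}
… ∩ ⟦which vanished⟧ = {e₀, e₂, e₄, e₅, e₆, e₈, e₁₀, e₁₂, e₁₃, e₁₅} ∩ {e₀, e₂, e₇, e₁₀, e₁₁, e₁₂, e₁₃} = {e₀, e₂, e₁₀, e₁₂, e₁₃}
… ∩ ⟦below e₆⟧ = {e₀, e₂, e₁₀, e₁₂, e₁₃} ∩ {e₀, e₂, e₅, e₉, e₁₀, e₁₃, e₁₄} = {e₀, e₂, e₁₀, e₁₃}
… ∩ ⟦white⟧ = {e₀, e₂, e₁₀, e₁₃} ∩ {e₁, e₂, e₃, e₅, e₇, e₈, e₉, e₁₀, e₁₂, e₁₃, e₁₄} = {e₂, e₁₀, e₁₃}
⟦white coin which vanished below e₆⟧ = {e₂, e₁₀, e₁₃}; e₂ ∈ this set.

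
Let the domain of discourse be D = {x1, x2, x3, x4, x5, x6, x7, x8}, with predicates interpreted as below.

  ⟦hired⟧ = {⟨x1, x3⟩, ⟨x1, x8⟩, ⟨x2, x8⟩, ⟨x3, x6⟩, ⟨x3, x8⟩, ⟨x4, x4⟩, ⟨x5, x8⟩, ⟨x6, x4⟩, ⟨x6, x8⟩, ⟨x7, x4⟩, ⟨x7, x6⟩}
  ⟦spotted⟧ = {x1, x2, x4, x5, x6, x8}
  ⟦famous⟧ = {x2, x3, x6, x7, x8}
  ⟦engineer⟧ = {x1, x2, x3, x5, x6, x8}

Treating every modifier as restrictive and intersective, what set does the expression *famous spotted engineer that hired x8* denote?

⟦that hired x8⟧ = {x : ⟨x, x8⟩ ∈ ⟦hired⟧} = {x1, x2, x3, x5, x6}
⟦engineer⟧ = {x1, x2, x3, x5, x6, x8}
… ∩ ⟦that hired x8⟧ = {x1, x2, x3, x5, x6, x8} ∩ {x1, x2, x3, x5, x6} = {x1, x2, x3, x5, x6}
… ∩ ⟦famous⟧ = {x1, x2, x3, x5, x6} ∩ {x2, x3, x6, x7, x8} = {x2, x3, x6}
… ∩ ⟦spotted⟧ = {x2, x3, x6} ∩ {x1, x2, x4, x5, x6, x8} = {x2, x6}
So ⟦famous spotted engineer that hired x8⟧ = {x2, x6}.

{x2, x6}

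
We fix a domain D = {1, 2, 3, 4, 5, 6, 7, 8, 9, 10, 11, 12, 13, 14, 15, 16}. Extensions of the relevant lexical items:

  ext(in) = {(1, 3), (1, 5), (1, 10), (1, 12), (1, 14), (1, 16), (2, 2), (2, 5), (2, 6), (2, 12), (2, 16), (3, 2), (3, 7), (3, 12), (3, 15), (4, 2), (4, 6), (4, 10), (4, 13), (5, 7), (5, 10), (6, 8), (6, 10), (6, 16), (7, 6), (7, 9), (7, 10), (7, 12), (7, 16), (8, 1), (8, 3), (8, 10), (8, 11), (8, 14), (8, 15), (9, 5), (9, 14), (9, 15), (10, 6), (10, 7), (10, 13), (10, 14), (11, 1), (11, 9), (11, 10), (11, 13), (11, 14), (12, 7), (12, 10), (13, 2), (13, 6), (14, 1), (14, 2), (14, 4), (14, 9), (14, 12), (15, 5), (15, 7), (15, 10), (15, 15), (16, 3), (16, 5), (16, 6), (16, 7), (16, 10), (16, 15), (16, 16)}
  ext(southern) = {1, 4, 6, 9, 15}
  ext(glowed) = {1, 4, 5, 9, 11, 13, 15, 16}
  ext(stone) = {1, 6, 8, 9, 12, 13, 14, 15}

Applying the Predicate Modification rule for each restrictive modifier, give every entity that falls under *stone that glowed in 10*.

⟦that glowed⟧ = ⟦glowed⟧ = {1, 4, 5, 9, 11, 13, 15, 16}
⟦in 10⟧ = {x : ⟨x, 10⟩ ∈ ⟦in⟧} = {1, 4, 5, 6, 7, 8, 11, 12, 15, 16}
⟦stone⟧ = {1, 6, 8, 9, 12, 13, 14, 15}
… ∩ ⟦that glowed⟧ = {1, 6, 8, 9, 12, 13, 14, 15} ∩ {1, 4, 5, 9, 11, 13, 15, 16} = {1, 9, 13, 15}
… ∩ ⟦in 10⟧ = {1, 9, 13, 15} ∩ {1, 4, 5, 6, 7, 8, 11, 12, 15, 16} = {1, 15}
So ⟦stone that glowed in 10⟧ = {1, 15}.

{1, 15}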